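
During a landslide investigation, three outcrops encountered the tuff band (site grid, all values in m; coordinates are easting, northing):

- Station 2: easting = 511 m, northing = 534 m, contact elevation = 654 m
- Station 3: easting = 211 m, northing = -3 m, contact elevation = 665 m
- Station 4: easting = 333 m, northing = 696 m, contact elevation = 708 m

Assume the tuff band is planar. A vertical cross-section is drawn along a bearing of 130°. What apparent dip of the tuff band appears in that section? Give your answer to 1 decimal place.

Let the plane be z = a·easting + b·northing + c.
Station 3−Station 2: −300a − 537b = 11;  Station 4−Station 2: −178a + 162b = 54.
Solving gives a = −0.21347, b = 0.09878.
Unit vector along 130° is (sin 130°, cos 130°) = (0.7660, -0.6428).
Slope in that direction = a·(0.7660) + b·(-0.6428) = −0.22702.
Apparent dip = arctan|0.22702| = 12.8° (true dip is 13.2°, so apparent ≤ true as expected).

12.8°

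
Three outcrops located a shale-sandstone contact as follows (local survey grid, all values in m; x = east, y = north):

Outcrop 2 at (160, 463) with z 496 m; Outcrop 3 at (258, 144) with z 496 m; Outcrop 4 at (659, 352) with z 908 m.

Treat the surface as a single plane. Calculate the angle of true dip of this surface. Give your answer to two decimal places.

42.83°

Let the plane be z = a·x + b·y + c.
Outcrop 3−Outcrop 2: 98a − 319b = 0;  Outcrop 4−Outcrop 2: 499a − 111b = 412.
Solving gives a = 0.88621, b = 0.27225.
Gradient magnitude |∇z| = √(a² + b²) = √(0.78537 + 0.07412) = 0.92709.
True dip = arctan(0.92709) = 42.83°, dipping toward WSW (azimuth ≈ 253°).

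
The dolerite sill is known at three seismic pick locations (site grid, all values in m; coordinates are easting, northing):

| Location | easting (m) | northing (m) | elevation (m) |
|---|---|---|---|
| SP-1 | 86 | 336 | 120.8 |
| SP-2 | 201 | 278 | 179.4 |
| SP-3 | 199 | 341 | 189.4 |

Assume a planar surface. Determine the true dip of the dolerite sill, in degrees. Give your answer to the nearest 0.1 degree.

Let the plane be z = a·easting + b·northing + c.
SP-2−SP-1: 115a − 58b = 58.6;  SP-3−SP-1: 113a + 5b = 68.6.
Solving gives a = 0.59921, b = 0.17775.
Gradient magnitude |∇z| = √(a² + b²) = √(0.35906 + 0.03160) = 0.62502.
True dip = arctan(0.62502) = 32.0°, dipping toward WSW (azimuth ≈ 253°).

32.0°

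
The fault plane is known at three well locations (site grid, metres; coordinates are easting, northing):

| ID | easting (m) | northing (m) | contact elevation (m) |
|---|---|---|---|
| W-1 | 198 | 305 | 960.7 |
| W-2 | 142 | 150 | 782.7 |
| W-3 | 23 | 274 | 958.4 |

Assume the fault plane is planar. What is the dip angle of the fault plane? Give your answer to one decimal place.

Two edge vectors: W-1→W-2 = (-56, -155, -178), W-1→W-3 = (-175, -31, -2.3).
Normal n = (W-1→W-2) × (W-1→W-3) = (-5161.5, 31021.2, -25389).
So ∂z/∂easting = −n_x/n_z = −0.20330 and ∂z/∂northing = −n_y/n_z = 1.22184.
Gradient magnitude |∇z| = √(a² + b²) = √(0.04133 + 1.49288) = 1.23863.
True dip = arctan(1.23863) = 51.1°, dipping toward S (azimuth ≈ 171°).

51.1°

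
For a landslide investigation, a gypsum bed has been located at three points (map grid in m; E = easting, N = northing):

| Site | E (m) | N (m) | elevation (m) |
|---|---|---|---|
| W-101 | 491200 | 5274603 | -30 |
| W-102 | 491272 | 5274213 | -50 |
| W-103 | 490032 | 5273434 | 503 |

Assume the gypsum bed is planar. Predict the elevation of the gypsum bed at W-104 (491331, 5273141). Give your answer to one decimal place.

-45.5 m

Let the plane be z = a·E + b·N + c.
W-102−W-101: 72a − 390b = −20;  W-103−W-101: −1168a − 1169b = 533.
Solving gives a = −0.428488312, b = −0.027823483.
Then c = -30 − a·491200 − b·5274603 = 357201.29.
At (491331, 5273141): z = −210529.6 − 146717.2 + 357201.29 = -45.5 m.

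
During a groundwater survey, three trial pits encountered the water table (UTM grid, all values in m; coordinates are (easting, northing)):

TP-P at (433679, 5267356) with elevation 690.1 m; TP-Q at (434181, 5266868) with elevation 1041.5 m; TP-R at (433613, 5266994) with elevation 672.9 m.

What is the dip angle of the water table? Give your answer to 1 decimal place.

32.5°

Let the plane be z = a·E + b·N + c.
TP-Q−TP-P: 502a − 488b = 351.4;  TP-R−TP-P: −66a − 362b = −17.2.
Solving gives a = 0.63385, b = −0.06805.
Gradient magnitude |∇z| = √(a² + b²) = √(0.40176 + 0.00463) = 0.63749.
True dip = arctan(0.63749) = 32.5°, dipping toward W (azimuth ≈ 276°).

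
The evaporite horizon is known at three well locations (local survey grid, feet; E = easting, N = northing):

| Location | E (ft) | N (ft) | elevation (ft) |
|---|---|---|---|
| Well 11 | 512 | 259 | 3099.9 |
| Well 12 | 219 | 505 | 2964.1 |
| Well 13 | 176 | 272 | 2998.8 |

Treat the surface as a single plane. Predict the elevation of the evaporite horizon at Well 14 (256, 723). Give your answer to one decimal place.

Two edge vectors: Well 11→Well 12 = (-293, 246, -135.8), Well 11→Well 13 = (-336, 13, -101.1).
Normal n = (Well 11→Well 12) × (Well 11→Well 13) = (-23105.2, 16006.5, 78847).
So ∂z/∂E = −n_x/n_z = 0.29304 and ∂z/∂N = −n_y/n_z = −0.20301.
Intercept c from Well 11: 3099.9 − 150.04 + 52.58 = 3002.44.
At (256, 723): z = 75.0 − 146.8 + 3002.44 = 2930.7 ft.

2930.7 ft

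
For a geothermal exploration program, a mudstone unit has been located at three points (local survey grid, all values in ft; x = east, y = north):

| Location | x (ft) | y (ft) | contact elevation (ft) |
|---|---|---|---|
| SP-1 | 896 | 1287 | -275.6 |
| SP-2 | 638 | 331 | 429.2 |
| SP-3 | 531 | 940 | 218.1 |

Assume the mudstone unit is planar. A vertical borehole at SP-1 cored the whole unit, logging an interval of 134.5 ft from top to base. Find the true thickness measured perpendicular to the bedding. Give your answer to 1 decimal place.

94.7 ft

Two edge vectors: SP-1→SP-2 = (-258, -956, 704.8), SP-1→SP-3 = (-365, -347, 493.7).
Normal n = (SP-1→SP-2) × (SP-1→SP-3) = (-227411.6, -129877.4, -259414).
So ∂z/∂x = −n_x/n_z = −0.87664 and ∂z/∂y = −n_y/n_z = −0.50066.
|∇z| = √(a²+b²) = 1.00953, so dip δ = arctan(1.00953) = 45.27°.
True thickness = vertical thickness × cos δ = 134.5 × cos 45.27° = 94.7 ft.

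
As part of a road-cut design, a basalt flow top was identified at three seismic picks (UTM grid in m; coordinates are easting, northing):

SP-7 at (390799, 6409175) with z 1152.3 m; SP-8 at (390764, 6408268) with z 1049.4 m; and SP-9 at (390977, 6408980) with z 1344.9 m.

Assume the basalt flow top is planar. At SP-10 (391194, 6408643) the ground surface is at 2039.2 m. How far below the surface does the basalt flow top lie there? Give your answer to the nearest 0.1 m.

Let the plane be z = a·easting + b·northing + c.
SP-8−SP-7: −35a − 907b = −102.9;  SP-9−SP-7: 178a − 195b = 192.6.
Solving gives a = 1.157381248, b = 0.068789037.
Then c = 1152.3 − a·390799 − b·6409175 = −892032.11.
At (391194, 6408643): z_contact = 452760.60 + 440844.38 − 892032.11 = 1572.87 m.
Depth below ground = 2039.2 − 1572.87 = 466.3 m.

466.3 m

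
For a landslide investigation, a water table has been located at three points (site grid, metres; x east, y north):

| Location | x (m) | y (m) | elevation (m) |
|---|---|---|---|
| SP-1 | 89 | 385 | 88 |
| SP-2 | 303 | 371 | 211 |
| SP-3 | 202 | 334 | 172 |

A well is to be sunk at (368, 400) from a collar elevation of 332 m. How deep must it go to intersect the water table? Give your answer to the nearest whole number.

Two edge vectors: SP-1→SP-2 = (214, -14, 123), SP-1→SP-3 = (113, -51, 84).
Normal n = (SP-1→SP-2) × (SP-1→SP-3) = (5097, -4077, -9332).
So ∂z/∂x = −n_x/n_z = 0.54619 and ∂z/∂y = −n_y/n_z = −0.43688.
Intercept c from SP-1: 88 − 48.61 + 168.20 = 207.59.
At (368, 400): z_contact = 201.0 − 174.8 + 207.59 = 233.8 m.
Depth below ground = 332 − 233.8 = 98 m.

98 m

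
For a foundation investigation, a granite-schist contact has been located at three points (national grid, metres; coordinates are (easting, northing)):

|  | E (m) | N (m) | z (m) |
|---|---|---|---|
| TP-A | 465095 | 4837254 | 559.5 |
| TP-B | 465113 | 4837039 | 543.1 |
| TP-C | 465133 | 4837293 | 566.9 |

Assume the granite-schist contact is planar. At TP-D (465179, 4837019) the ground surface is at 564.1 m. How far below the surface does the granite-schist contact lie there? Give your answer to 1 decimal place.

15.6 m

Two edge vectors: TP-A→TP-B = (18, -215, -16.4), TP-A→TP-C = (38, 39, 7.4).
Normal n = (TP-A→TP-B) × (TP-A→TP-C) = (-951.4, -756.4, 8872).
So ∂z/∂E = −n_x/n_z = 0.107236249 and ∂z/∂N = −n_y/n_z = 0.085256988.
Intercept c from TP-A: 559.5 − 49875.04 − 412409.71 = −461725.25.
At (465179, 4837019): z_contact = 49884.05 + 412389.67 − 461725.25 = 548.47 m.
Depth below ground = 564.1 − 548.47 = 15.6 m.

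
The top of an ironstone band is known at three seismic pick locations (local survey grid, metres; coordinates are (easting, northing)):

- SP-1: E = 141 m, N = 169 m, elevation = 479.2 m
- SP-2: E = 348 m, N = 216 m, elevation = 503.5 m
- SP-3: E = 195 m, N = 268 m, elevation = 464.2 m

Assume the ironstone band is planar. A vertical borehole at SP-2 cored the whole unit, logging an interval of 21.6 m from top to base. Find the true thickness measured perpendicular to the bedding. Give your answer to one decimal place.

Two edge vectors: SP-1→SP-2 = (207, 47, 24.3), SP-1→SP-3 = (54, 99, -15).
Normal n = (SP-1→SP-2) × (SP-1→SP-3) = (-3110.7, 4417.2, 17955).
So ∂z/∂E = −n_x/n_z = 0.17325 and ∂z/∂N = −n_y/n_z = −0.24602.
|∇z| = √(a²+b²) = 0.30090, so dip δ = arctan(0.30090) = 16.75°.
True thickness = vertical thickness × cos δ = 21.6 × cos 16.75° = 20.7 m.

20.7 m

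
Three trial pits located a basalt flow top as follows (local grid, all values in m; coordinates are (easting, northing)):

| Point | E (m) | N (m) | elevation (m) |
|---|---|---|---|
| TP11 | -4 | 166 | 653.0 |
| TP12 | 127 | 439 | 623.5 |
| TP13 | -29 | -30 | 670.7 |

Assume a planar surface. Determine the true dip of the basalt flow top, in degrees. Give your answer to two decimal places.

Two edge vectors: TP11→TP12 = (131, 273, -29.5), TP11→TP13 = (-25, -196, 17.7).
Normal n = (TP11→TP12) × (TP11→TP13) = (-949.9, -1581.2, -18851).
So ∂z/∂E = −n_x/n_z = −0.05039 and ∂z/∂N = −n_y/n_z = −0.08388.
Gradient magnitude |∇z| = √(a² + b²) = √(0.00254 + 0.00704) = 0.09785.
True dip = arctan(0.09785) = 5.59°, dipping toward NNE (azimuth ≈ 031°).

5.59°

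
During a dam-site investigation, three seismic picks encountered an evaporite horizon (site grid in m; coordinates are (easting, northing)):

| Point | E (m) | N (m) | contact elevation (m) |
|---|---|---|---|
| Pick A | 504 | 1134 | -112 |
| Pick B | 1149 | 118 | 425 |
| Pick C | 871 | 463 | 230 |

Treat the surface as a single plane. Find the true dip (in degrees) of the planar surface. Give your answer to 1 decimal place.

Two edge vectors: Pick A→Pick B = (645, -1016, 537), Pick A→Pick C = (367, -671, 342).
Normal n = (Pick A→Pick B) × (Pick A→Pick C) = (12855, -23511, -59923).
So ∂z/∂E = −n_x/n_z = 0.21453 and ∂z/∂N = −n_y/n_z = −0.39235.
Gradient magnitude |∇z| = √(a² + b²) = √(0.04602 + 0.15394) = 0.44717.
True dip = arctan(0.44717) = 24.1°, dipping toward NNW (azimuth ≈ 331°).

24.1°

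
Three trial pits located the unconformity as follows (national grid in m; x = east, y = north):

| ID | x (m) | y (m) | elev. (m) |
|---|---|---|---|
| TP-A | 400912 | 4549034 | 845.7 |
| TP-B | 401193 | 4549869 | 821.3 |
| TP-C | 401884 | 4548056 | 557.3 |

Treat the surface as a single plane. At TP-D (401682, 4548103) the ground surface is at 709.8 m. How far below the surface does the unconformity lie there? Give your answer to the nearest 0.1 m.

Two edge vectors: TP-A→TP-B = (281, 835, -24.4), TP-A→TP-C = (972, -978, -288.4).
Normal n = (TP-A→TP-B) × (TP-A→TP-C) = (-264677.2, 57323.6, -1086438).
So ∂z/∂x = −n_x/n_z = −0.243619240 and ∂z/∂y = −n_y/n_z = 0.052762882.
Intercept c from TP-A: 845.7 + 97669.88 − 240020.14 = −141504.57.
At (401682, 4548103): z_contact = −97857.46 + 239971.02 − 141504.57 = 608.99 m.
Depth below ground = 709.8 − 608.99 = 100.8 m.

100.8 m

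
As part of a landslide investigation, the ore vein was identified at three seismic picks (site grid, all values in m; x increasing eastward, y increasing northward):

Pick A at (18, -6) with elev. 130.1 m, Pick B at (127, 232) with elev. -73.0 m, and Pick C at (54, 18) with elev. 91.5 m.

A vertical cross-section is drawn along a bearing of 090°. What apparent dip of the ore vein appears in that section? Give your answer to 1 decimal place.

Let the plane be z = a·x + b·y + c.
Pick B−Pick A: 109a + 238b = −203.1;  Pick C−Pick A: 36a + 24b = −38.6.
Solving gives a = −0.72453, b = −0.52154.
Unit vector along 090° is (sin 90°, cos 90°) = (1.0000, 0.0000).
Slope in that direction = a·(1.0000) + b·(0.0000) = −0.72453.
Apparent dip = arctan|0.72453| = 35.9° (true dip is 41.8°, so apparent ≤ true as expected).

35.9°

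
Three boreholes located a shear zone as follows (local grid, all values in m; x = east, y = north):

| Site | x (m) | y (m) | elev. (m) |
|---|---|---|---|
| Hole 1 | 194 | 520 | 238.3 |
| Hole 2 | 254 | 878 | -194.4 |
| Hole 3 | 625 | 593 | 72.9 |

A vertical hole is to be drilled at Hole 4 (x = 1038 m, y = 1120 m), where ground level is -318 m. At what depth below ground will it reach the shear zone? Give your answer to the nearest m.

Two edge vectors: Hole 1→Hole 2 = (60, 358, -432.7), Hole 1→Hole 3 = (431, 73, -165.4).
Normal n = (Hole 1→Hole 2) × (Hole 1→Hole 3) = (-27626.1, -176569.7, -149918).
So ∂z/∂x = −n_x/n_z = −0.18427 and ∂z/∂y = −n_y/n_z = −1.17778.
Intercept c from Hole 1: 238.3 + 35.75 + 612.44 = 886.49.
At (1038, 1120): z_contact = −191.3 − 1319.1 + 886.49 = -623.9 m.
Depth below ground = -318 − (-623.9) = 306 m.

306 m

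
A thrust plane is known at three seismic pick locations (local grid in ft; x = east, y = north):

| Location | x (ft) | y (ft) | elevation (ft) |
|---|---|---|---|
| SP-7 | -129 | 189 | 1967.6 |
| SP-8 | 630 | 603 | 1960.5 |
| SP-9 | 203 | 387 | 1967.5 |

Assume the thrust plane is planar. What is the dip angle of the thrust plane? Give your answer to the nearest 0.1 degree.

Two edge vectors: SP-7→SP-8 = (759, 414, -7.1), SP-7→SP-9 = (332, 198, -0.1).
Normal n = (SP-7→SP-8) × (SP-7→SP-9) = (1364.4, -2281.3, 12834).
So ∂z/∂x = −n_x/n_z = −0.10631 and ∂z/∂y = −n_y/n_z = 0.17775.
Gradient magnitude |∇z| = √(a² + b²) = √(0.01130 + 0.03160) = 0.20712.
True dip = arctan(0.20712) = 11.7°, dipping toward SSE (azimuth ≈ 149°).

11.7°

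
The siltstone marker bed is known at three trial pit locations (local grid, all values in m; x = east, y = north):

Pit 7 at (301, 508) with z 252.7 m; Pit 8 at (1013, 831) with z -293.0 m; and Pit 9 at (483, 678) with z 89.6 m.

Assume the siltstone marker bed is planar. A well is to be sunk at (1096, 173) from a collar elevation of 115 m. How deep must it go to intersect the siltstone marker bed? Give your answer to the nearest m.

284 m

Let the plane be z = a·x + b·y + c.
Pit 8−Pit 7: 712a + 323b = −545.7;  Pit 9−Pit 7: 182a + 170b = −163.1.
Solving gives a = −0.64394, b = −0.27002.
Then c = 252.7 − a·301 − b·508 = 583.70.
At (1096, 173): z_contact = −705.8 − 46.7 + 583.70 = -168.8 m.
Depth below ground = 115 − (-168.8) = 284 m.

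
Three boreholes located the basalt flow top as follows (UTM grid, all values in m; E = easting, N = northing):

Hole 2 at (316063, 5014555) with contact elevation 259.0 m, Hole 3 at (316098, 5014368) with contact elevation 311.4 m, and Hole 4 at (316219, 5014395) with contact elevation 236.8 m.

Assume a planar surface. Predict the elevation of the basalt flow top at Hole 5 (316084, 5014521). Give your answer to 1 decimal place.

Let the plane be z = a·E + b·N + c.
Hole 3−Hole 2: 35a − 187b = 52.4;  Hole 4−Hole 2: 156a − 160b = −22.2.
Solving gives a = −0.531791957, b = −0.379747158.
Then c = 259 − a·316063 − b·5014555 = 2072601.77.
At (316084, 5014521): z = −168090.9 − 1904250.1 + 2072601.77 = 260.7 m.

260.7 m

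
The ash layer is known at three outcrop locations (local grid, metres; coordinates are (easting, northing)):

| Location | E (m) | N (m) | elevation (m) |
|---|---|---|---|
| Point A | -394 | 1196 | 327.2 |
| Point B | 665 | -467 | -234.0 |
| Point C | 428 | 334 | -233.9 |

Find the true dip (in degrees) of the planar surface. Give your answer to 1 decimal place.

Two edge vectors: Point A→Point B = (1059, -1663, -561.2), Point A→Point C = (822, -862, -561.1).
Normal n = (Point A→Point B) × (Point A→Point C) = (449354.9, 132898.5, 454128).
So ∂z/∂E = −n_x/n_z = −0.98949 and ∂z/∂N = −n_y/n_z = −0.29265.
Gradient magnitude |∇z| = √(a² + b²) = √(0.97909 + 0.08564) = 1.03186.
True dip = arctan(1.03186) = 45.9°, dipping toward ENE (azimuth ≈ 074°).

45.9°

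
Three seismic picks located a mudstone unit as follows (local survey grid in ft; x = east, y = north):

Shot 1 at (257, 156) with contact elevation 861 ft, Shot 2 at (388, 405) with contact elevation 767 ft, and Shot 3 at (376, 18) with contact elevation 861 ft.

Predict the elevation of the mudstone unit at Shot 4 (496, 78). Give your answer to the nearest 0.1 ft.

Two edge vectors: Shot 1→Shot 2 = (131, 249, -94), Shot 1→Shot 3 = (119, -138, 0).
Normal n = (Shot 1→Shot 2) × (Shot 1→Shot 3) = (-12972, -11186, -47709).
So ∂z/∂x = −n_x/n_z = −0.27190 and ∂z/∂y = −n_y/n_z = −0.23446.
Intercept c from Shot 1: 861 + 69.88 + 36.58 = 967.45.
At (496, 78): z = −134.9 − 18.3 + 967.45 = 814.3 ft.

814.3 ft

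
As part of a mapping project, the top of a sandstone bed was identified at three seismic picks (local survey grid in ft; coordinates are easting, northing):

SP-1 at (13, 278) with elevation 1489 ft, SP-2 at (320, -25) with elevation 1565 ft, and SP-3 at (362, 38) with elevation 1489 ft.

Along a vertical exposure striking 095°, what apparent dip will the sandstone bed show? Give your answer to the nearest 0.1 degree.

Let the plane be z = a·easting + b·northing + c.
SP-2−SP-1: 307a − 303b = 76;  SP-3−SP-1: 349a − 240b = 0.
Solving gives a = −0.56881, b = −0.82714.
Unit vector along 095° is (sin 95°, cos 95°) = (0.9962, -0.0872).
Slope in that direction = a·(0.9962) + b·(-0.0872) = −0.49455.
Apparent dip = arctan|0.49455| = 26.3° (true dip is 45.1°, so apparent ≤ true as expected).

26.3°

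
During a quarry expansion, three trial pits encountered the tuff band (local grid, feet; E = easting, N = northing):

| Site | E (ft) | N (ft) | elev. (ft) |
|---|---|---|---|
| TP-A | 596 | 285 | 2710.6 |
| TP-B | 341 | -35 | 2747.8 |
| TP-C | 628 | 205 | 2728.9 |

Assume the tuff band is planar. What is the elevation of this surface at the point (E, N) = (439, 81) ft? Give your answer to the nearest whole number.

Two edge vectors: TP-A→TP-B = (-255, -320, 37.2), TP-A→TP-C = (32, -80, 18.3).
Normal n = (TP-A→TP-B) × (TP-A→TP-C) = (-2880, 5856.9, 30640).
So ∂z/∂E = −n_x/n_z = 0.09399 and ∂z/∂N = −n_y/n_z = −0.19115.
Intercept c from TP-A: 2710.6 − 56.02 + 54.48 = 2709.06.
At (439, 81): z = 41.3 − 15.5 + 2709.06 = 2734.8 ft.

2735 ft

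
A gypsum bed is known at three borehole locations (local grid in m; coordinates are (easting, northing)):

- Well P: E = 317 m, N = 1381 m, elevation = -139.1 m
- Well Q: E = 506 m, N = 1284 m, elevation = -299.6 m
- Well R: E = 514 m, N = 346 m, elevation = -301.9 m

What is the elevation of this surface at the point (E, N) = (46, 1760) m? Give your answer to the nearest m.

90 m

Two edge vectors: Well P→Well Q = (189, -97, -160.5), Well P→Well R = (197, -1035, -162.8).
Normal n = (Well P→Well Q) × (Well P→Well R) = (-150325.9, -849.3, -176506).
So ∂z/∂E = −n_x/n_z = −0.85168 and ∂z/∂N = −n_y/n_z = −0.00481.
Intercept c from Well P: -139.1 + 269.98 + 6.65 = 137.53.
At (46, 1760): z = −39.2 − 8.5 + 137.53 = 89.9 m.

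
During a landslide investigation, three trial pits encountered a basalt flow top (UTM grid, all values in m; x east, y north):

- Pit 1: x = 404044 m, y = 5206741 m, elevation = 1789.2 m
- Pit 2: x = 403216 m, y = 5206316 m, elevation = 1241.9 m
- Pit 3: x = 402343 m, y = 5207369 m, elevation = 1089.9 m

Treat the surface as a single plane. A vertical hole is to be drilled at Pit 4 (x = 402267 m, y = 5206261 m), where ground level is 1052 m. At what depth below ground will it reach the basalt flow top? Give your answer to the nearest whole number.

315 m

Let the plane be z = a·x + b·y + c.
Pit 2−Pit 1: −828a − 425b = −547.3;  Pit 3−Pit 1: −1701a + 628b = −699.3.
Solving gives a = 0.51565070, b = 0.28315581.
Then c = 1789.2 − a·404044 − b·5206741 = −1680875.32.
At (402267, 5206261): z_contact = 207429.3 + 1474183.0 − 1680875.32 = 737.0 m.
Depth below ground = 1052 − 737.0 = 315 m.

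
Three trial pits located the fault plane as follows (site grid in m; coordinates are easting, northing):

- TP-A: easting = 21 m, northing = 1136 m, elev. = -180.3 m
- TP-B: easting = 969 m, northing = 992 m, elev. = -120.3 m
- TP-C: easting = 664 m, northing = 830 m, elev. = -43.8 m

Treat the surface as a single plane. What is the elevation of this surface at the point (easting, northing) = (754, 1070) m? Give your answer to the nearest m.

-155 m

Let the plane be z = a·easting + b·northing + c.
TP-B−TP-A: 948a − 144b = 60;  TP-C−TP-A: 643a − 306b = 136.5.
Solving gives a = −0.00656, b = −0.45987.
Then c = -180.3 − a·21 − b·1136 = 342.25.
At (754, 1070): z = −4.9 − 492.1 + 342.25 = -154.8 m.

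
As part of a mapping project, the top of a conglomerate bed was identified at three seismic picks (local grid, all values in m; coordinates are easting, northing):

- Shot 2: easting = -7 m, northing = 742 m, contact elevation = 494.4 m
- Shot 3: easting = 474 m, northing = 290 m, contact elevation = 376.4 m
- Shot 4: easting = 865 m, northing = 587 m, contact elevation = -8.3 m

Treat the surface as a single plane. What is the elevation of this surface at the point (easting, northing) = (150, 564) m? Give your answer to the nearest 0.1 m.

469.1 m

Two edge vectors: Shot 2→Shot 3 = (481, -452, -118), Shot 2→Shot 4 = (872, -155, -502.7).
Normal n = (Shot 2→Shot 3) × (Shot 2→Shot 4) = (208930.4, 138902.7, 319589).
So ∂z/∂easting = −n_x/n_z = −0.65375 and ∂z/∂northing = −n_y/n_z = −0.43463.
Intercept c from Shot 2: 494.4 − 4.58 + 322.49 = 812.32.
At (150, 564): z = −98.1 − 245.1 + 812.32 = 469.1 m.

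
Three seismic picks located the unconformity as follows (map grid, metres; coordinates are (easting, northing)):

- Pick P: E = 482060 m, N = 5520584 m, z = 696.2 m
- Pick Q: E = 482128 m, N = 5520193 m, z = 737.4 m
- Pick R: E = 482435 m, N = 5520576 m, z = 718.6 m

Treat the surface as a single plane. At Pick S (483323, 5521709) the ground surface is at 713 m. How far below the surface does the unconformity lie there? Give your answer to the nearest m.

51 m

Two edge vectors: Pick P→Pick Q = (68, -391, 41.2), Pick P→Pick R = (375, -8, 22.4).
Normal n = (Pick P→Pick Q) × (Pick P→Pick R) = (-8428.8, 13926.8, 146081).
So ∂z/∂E = −n_x/n_z = 0.05769950 and ∂z/∂N = −n_y/n_z = −0.09533615.
Intercept c from Pick P: 696.2 − 27814.62 + 526311.22 = 499192.80.
At (483323, 5521709): z_contact = 27887.5 − 526418.5 + 499192.80 = 661.8 m.
Depth below ground = 713 − 661.8 = 51 m.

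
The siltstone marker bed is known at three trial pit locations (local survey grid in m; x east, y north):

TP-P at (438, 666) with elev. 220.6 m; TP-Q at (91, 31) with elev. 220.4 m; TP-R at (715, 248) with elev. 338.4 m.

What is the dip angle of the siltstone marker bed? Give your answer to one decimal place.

14.9°

Let the plane be z = a·x + b·y + c.
TP-Q−TP-P: −347a − 635b = −0.2;  TP-R−TP-P: 277a − 418b = 117.8.
Solving gives a = 0.23333, b = −0.12719.
Gradient magnitude |∇z| = √(a² + b²) = √(0.05444 + 0.01618) = 0.26575.
True dip = arctan(0.26575) = 14.9°, dipping toward WNW (azimuth ≈ 299°).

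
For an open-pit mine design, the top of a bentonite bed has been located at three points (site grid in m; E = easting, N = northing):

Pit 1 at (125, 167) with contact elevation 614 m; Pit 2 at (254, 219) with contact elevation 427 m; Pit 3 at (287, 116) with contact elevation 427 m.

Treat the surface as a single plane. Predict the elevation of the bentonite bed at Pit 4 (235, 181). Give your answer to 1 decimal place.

467.0 m

Let the plane be z = a·E + b·N + c.
Pit 2−Pit 1: 129a + 52b = −187;  Pit 3−Pit 1: 162a − 51b = −187.
Solving gives a = −1.28381, b = −0.41132.
Then c = 614 − a·125 − b·167 = 843.17.
At (235, 181): z = −301.7 − 74.4 + 843.17 = 467.0 m.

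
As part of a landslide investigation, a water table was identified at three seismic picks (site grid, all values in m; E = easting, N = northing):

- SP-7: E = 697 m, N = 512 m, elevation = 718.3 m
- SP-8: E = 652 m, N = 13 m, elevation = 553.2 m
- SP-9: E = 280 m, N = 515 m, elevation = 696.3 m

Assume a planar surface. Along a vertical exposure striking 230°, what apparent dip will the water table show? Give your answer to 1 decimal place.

14.1°

Let the plane be z = a·E + b·N + c.
SP-8−SP-7: −45a − 499b = −165.1;  SP-9−SP-7: −417a + 3b = −22.
Solving gives a = 0.05510, b = 0.32589.
Unit vector along 230° is (sin 230°, cos 230°) = (-0.7660, -0.6428).
Slope in that direction = a·(-0.7660) + b·(-0.6428) = −0.25169.
Apparent dip = arctan|0.25169| = 14.1° (true dip is 18.3°, so apparent ≤ true as expected).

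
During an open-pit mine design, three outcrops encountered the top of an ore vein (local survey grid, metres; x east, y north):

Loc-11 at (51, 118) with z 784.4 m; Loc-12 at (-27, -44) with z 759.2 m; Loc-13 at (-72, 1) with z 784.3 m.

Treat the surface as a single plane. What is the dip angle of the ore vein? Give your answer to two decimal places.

Two edge vectors: Loc-11→Loc-12 = (-78, -162, -25.2), Loc-11→Loc-13 = (-123, -117, -0.1).
Normal n = (Loc-11→Loc-12) × (Loc-11→Loc-13) = (-2932.2, 3091.8, -10800).
So ∂z/∂x = −n_x/n_z = −0.27150 and ∂z/∂y = −n_y/n_z = 0.28628.
Gradient magnitude |∇z| = √(a² + b²) = √(0.07371 + 0.08195) = 0.39455.
True dip = arctan(0.39455) = 21.53°, dipping toward SE (azimuth ≈ 137°).

21.53°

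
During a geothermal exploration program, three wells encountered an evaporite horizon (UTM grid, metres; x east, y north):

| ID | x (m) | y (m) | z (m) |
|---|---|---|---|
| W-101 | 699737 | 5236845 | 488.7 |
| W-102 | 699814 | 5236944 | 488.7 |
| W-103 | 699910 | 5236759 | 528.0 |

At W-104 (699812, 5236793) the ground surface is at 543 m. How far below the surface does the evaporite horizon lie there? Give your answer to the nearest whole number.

35 m

Let the plane be z = a·x + b·y + c.
W-102−W-101: 77a + 99b = 0;  W-103−W-101: 173a − 86b = 39.3.
Solving gives a = 0.16382585, b = −0.12742010.
Then c = 488.7 − a·699737 − b·5236845 = 553133.02.
At (699812, 5236793): z_contact = 114647.3 − 667272.7 + 553133.02 = 507.6 m.
Depth below ground = 543 − 507.6 = 35 m.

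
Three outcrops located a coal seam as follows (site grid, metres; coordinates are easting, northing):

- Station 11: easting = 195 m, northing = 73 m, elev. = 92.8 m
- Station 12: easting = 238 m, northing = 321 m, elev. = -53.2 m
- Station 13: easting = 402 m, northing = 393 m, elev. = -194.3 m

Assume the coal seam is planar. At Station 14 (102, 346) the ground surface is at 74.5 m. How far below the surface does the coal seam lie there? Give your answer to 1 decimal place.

51.0 m

Two edge vectors: Station 11→Station 12 = (43, 248, -146), Station 11→Station 13 = (207, 320, -287.1).
Normal n = (Station 11→Station 12) × (Station 11→Station 13) = (-24480.8, -17876.7, -37576).
So ∂z/∂easting = −n_x/n_z = −0.65150 and ∂z/∂northing = −n_y/n_z = −0.47575.
Intercept c from Station 11: 92.8 + 127.04 + 34.73 = 254.57.
At (102, 346): z_contact = −66.45 − 164.61 + 254.57 = 23.51 m.
Depth below ground = 74.5 − 23.51 = 51.0 m.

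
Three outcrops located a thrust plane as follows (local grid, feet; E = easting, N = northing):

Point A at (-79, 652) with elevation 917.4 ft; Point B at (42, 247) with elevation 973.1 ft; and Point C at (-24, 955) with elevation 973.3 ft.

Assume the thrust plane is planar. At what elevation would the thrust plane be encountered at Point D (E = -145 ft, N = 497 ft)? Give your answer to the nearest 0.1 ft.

Let the plane be z = a·E + b·N + c.
Point B−Point A: 121a − 405b = 55.7;  Point C−Point A: 55a + 303b = 55.9.
Solving gives a = 0.67048, b = 0.06278.
Then c = 917.4 − a·-79 − b·652 = 929.43.
At (-145, 497): z = −97.2 + 31.2 + 929.43 = 863.4 ft.

863.4 ft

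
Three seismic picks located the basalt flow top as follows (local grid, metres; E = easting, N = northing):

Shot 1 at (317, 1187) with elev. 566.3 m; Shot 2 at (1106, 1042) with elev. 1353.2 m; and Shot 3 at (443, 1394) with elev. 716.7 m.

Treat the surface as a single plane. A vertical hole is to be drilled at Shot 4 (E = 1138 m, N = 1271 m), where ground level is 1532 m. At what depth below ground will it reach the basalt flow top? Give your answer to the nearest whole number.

122 m

Two edge vectors: Shot 1→Shot 2 = (789, -145, 786.9), Shot 1→Shot 3 = (126, 207, 150.4).
Normal n = (Shot 1→Shot 2) × (Shot 1→Shot 3) = (-184696.3, -19516.2, 181593).
So ∂z/∂E = −n_x/n_z = 1.01709 and ∂z/∂N = −n_y/n_z = 0.10747.
Intercept c from Shot 1: 566.3 − 322.42 − 127.57 = 116.31.
At (1138, 1271): z_contact = 1157.4 + 136.6 + 116.31 = 1410.4 m.
Depth below ground = 1532 − 1410.4 = 122 m.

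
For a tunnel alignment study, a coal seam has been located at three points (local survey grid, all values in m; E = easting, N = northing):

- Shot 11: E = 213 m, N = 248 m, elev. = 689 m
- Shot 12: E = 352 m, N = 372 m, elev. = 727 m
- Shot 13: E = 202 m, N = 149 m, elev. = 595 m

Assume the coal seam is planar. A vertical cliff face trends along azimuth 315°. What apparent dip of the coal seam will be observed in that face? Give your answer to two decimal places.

Let the plane be z = a·E + b·N + c.
Shot 12−Shot 11: 139a + 124b = 38;  Shot 13−Shot 11: −11a − 99b = −94.
Solving gives a = −0.63677, b = 1.02025.
Unit vector along 315° is (sin 315°, cos 315°) = (-0.7071, 0.7071).
Slope in that direction = a·(-0.7071) + b·(0.7071) = 1.17169.
Apparent dip = arctan|1.17169| = 49.52° (true dip is 50.3°, so apparent ≤ true as expected).

49.52°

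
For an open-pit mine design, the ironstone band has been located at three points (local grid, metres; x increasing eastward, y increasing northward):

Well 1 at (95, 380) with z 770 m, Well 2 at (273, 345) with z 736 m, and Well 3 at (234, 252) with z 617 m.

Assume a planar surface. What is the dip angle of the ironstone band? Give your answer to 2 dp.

51.50°

Two edge vectors: Well 1→Well 2 = (178, -35, -34), Well 1→Well 3 = (139, -128, -153).
Normal n = (Well 1→Well 2) × (Well 1→Well 3) = (1003, 22508, -17919).
So ∂z/∂x = −n_x/n_z = 0.05597 and ∂z/∂y = −n_y/n_z = 1.25610.
Gradient magnitude |∇z| = √(a² + b²) = √(0.00313 + 1.57778) = 1.25734.
True dip = arctan(1.25734) = 51.50°, dipping toward S (azimuth ≈ 183°).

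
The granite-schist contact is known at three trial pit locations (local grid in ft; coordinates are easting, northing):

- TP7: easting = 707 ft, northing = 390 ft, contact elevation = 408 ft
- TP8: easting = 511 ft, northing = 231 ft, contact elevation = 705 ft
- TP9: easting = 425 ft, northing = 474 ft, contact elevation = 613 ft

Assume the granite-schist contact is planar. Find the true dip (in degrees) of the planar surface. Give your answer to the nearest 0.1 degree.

Two edge vectors: TP7→TP8 = (-196, -159, 297), TP7→TP9 = (-282, 84, 205).
Normal n = (TP7→TP8) × (TP7→TP9) = (-57543, -43574, -61302).
So ∂z/∂easting = −n_x/n_z = −0.93868 and ∂z/∂northing = −n_y/n_z = −0.71081.
Gradient magnitude |∇z| = √(a² + b²) = √(0.88112 + 0.50525) = 1.17744.
True dip = arctan(1.17744) = 49.7°, dipping toward NE (azimuth ≈ 053°).

49.7°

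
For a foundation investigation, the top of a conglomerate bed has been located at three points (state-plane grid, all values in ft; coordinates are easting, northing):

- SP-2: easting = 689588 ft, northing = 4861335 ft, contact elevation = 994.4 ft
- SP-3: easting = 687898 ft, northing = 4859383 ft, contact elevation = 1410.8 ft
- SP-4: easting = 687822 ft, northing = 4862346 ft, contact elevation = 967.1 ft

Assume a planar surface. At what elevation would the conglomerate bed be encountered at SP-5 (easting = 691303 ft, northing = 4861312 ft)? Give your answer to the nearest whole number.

876 ft

Let the plane be z = a·easting + b·northing + c.
SP-3−SP-2: −1690a − 1952b = 416.4;  SP-4−SP-2: −1766a + 1011b = −27.3.
Solving gives a = −0.07131565, b = −0.15157610.
Then c = 994.4 − a·689588 − b·4861335 = 787035.03.
At (691303, 4861312): z = −49300.7 − 736858.7 + 787035.03 = 875.6 ft.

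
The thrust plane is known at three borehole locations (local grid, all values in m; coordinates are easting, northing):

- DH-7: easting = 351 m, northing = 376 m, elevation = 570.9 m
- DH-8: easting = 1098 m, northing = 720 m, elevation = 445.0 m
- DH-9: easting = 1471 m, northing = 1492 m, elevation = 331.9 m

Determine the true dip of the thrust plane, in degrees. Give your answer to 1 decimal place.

Two edge vectors: DH-7→DH-8 = (747, 344, -125.9), DH-7→DH-9 = (1120, 1116, -239).
Normal n = (DH-7→DH-8) × (DH-7→DH-9) = (58288.4, 37525, 448372).
So ∂z/∂easting = −n_x/n_z = −0.13000 and ∂z/∂northing = −n_y/n_z = −0.08369.
Gradient magnitude |∇z| = √(a² + b²) = √(0.01690 + 0.00700) = 0.15461.
True dip = arctan(0.15461) = 8.8°, dipping toward ENE (azimuth ≈ 057°).

8.8°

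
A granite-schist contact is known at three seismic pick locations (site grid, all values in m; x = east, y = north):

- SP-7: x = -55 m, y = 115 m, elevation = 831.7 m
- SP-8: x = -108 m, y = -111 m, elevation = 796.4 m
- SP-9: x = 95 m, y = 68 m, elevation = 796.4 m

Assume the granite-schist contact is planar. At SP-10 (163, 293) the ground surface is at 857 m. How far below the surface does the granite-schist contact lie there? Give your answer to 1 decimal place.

Two edge vectors: SP-7→SP-8 = (-53, -226, -35.3), SP-7→SP-9 = (150, -47, -35.3).
Normal n = (SP-7→SP-8) × (SP-7→SP-9) = (6318.7, -7165.9, 36391).
So ∂z/∂x = −n_x/n_z = −0.17363 and ∂z/∂y = −n_y/n_z = 0.19691.
Intercept c from SP-7: 831.7 − 9.55 − 22.65 = 799.51.
At (163, 293): z_contact = −28.30 + 57.70 + 799.51 = 828.90 m.
Depth below ground = 857 − 828.90 = 28.1 m.

28.1 m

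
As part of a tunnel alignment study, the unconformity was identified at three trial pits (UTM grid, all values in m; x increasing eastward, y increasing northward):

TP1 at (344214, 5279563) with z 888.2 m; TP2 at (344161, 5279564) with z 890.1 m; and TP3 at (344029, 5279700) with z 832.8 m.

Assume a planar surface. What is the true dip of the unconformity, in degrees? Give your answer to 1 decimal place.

25.0°

Two edge vectors: TP1→TP2 = (-53, 1, 1.9), TP1→TP3 = (-185, 137, -55.4).
Normal n = (TP1→TP2) × (TP1→TP3) = (-315.7, -3287.7, -7076).
So ∂z/∂x = −n_x/n_z = −0.04462 and ∂z/∂y = −n_y/n_z = −0.46463.
Gradient magnitude |∇z| = √(a² + b²) = √(0.00199 + 0.21588) = 0.46676.
True dip = arctan(0.46676) = 25.0°, dipping toward N (azimuth ≈ 005°).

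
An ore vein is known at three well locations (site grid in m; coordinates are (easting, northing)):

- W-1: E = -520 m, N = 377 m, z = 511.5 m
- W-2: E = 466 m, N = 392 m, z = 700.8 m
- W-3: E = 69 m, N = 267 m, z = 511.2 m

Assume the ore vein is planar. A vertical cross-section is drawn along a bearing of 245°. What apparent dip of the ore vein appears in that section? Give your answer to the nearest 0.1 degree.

Let the plane be z = a·E + b·N + c.
W-2−W-1: 986a + 15b = 189.3;  W-3−W-1: 589a − 110b = −0.3.
Solving gives a = 0.17749, b = 0.95310.
Unit vector along 245° is (sin 245°, cos 245°) = (-0.9063, -0.4226).
Slope in that direction = a·(-0.9063) + b·(-0.4226) = −0.56366.
Apparent dip = arctan|0.56366| = 29.4° (true dip is 44.1°, so apparent ≤ true as expected).

29.4°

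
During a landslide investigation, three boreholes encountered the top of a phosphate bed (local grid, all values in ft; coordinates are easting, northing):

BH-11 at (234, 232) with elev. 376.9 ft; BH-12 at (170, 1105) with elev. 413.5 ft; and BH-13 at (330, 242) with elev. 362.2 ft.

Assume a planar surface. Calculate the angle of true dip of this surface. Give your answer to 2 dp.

9.05°

Two edge vectors: BH-11→BH-12 = (-64, 873, 36.6), BH-11→BH-13 = (96, 10, -14.7).
Normal n = (BH-11→BH-12) × (BH-11→BH-13) = (-13199.1, 2572.8, -84448).
So ∂z/∂easting = −n_x/n_z = −0.15630 and ∂z/∂northing = −n_y/n_z = 0.03047.
Gradient magnitude |∇z| = √(a² + b²) = √(0.02443 + 0.00093) = 0.15924.
True dip = arctan(0.15924) = 9.05°, dipping toward E (azimuth ≈ 101°).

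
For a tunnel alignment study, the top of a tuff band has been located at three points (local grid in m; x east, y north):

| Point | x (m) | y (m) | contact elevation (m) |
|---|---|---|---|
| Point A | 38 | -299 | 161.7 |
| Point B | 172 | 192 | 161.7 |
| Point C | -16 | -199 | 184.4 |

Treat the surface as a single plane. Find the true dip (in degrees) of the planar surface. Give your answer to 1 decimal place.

Two edge vectors: Point A→Point B = (134, 491, 0), Point A→Point C = (-54, 100, 22.7).
Normal n = (Point A→Point B) × (Point A→Point C) = (11145.7, -3041.8, 39914).
So ∂z/∂x = −n_x/n_z = −0.27924 and ∂z/∂y = −n_y/n_z = 0.07621.
Gradient magnitude |∇z| = √(a² + b²) = √(0.07798 + 0.00581) = 0.28946.
True dip = arctan(0.28946) = 16.1°, dipping toward ESE (azimuth ≈ 105°).

16.1°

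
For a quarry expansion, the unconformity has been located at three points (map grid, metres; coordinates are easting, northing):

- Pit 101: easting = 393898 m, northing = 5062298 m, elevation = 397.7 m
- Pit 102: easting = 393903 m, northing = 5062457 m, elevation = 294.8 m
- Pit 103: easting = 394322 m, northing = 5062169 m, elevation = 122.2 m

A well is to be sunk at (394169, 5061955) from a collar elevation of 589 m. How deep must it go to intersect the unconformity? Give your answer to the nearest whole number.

Two edge vectors: Pit 101→Pit 102 = (5, 159, -102.9), Pit 101→Pit 103 = (424, -129, -275.5).
Normal n = (Pit 101→Pit 102) × (Pit 101→Pit 103) = (-57078.6, -42252.1, -68061).
So ∂z/∂easting = −n_x/n_z = −0.83863887 and ∂z/∂northing = −n_y/n_z = −0.62079752.
Intercept c from Pit 101: 397.7 + 330338.17 + 3142662.04 = 3473397.92.
At (394169, 5061955): z_contact = −330565.4 − 3142449.1 + 3473397.92 = 383.4 m.
Depth below ground = 589 − 383.4 = 206 m.

206 m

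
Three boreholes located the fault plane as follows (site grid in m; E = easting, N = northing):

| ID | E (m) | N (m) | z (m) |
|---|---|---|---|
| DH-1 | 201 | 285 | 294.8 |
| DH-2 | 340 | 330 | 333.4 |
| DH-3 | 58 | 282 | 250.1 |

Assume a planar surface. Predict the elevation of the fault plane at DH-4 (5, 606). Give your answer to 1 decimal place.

Two edge vectors: DH-1→DH-2 = (139, 45, 38.6), DH-1→DH-3 = (-143, -3, -44.7).
Normal n = (DH-1→DH-2) × (DH-1→DH-3) = (-1895.7, 693.5, 6018).
So ∂z/∂E = −n_x/n_z = 0.31500 and ∂z/∂N = −n_y/n_z = −0.11524.
Intercept c from DH-1: 294.8 − 63.32 + 32.84 = 264.33.
At (5, 606): z = 1.6 − 69.8 + 264.33 = 196.1 m.

196.1 m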